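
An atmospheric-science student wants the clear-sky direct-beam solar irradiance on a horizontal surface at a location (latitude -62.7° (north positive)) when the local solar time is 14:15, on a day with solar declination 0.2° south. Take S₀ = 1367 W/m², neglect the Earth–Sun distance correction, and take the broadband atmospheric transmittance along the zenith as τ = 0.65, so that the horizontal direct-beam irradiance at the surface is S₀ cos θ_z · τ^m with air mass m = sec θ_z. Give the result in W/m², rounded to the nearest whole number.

Hour angle H = 15° × (14.25 − 12) = 33.75°.
With φ = -62.7°, δ = -0.2°, H = 33.75°: sin φ sin δ = 0.0031, cos φ cos δ cos H = 0.3814, so cos θ_z = 0.3845.
Air mass m = 1/cos θ_z = 1/0.3845 = 2.601; τ^m = 0.65^2.601 = 0.3261.
Surface direct beam = 1367 × 0.3845 × 0.3261 = 171.40 W/m².

171 W/m²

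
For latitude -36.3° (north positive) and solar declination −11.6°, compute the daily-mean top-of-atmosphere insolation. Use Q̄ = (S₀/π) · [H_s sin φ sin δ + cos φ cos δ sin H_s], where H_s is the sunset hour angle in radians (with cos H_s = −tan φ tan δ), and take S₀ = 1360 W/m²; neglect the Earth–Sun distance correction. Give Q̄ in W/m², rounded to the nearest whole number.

−tan φ tan δ = −(-0.7346)(-0.2053) = -0.1508; H_s = arccos(-0.1508) = 98.67°. In radians, H_s = 1.7221.
H_s sin φ sin δ = 1.7221 × -0.5920 × -0.2011 = 0.2050.
cos φ cos δ sin H_s = 0.8059 × 0.9796 × 0.9886 = 0.7805.
Q̄ = (1360/π) × (0.2050 + 0.7805) = 432.90 × 0.9855 = 426.62 W/m².

427 W/m²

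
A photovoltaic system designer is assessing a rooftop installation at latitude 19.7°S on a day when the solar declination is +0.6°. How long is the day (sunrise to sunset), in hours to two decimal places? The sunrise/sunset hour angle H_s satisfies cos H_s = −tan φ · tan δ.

11.97 hours

−tan φ tan δ = −(-0.3581)(0.0105) = 0.0038; H_s = arccos(0.0038) = 89.78°.
Day length = 2 H_s / 15° h⁻¹ = 179.56° / 15 = 11.971 h.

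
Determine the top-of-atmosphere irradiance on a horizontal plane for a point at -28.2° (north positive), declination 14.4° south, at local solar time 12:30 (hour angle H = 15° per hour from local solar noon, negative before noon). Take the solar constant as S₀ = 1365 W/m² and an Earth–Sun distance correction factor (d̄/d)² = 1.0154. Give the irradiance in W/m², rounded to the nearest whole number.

1336 W/m²

Hour angle H = 15° × (12.5 − 12) = 7.50°.
cos θ_z = sin(-28.2°) sin(-14.4°) + cos(-28.2°) cos(-14.4°) cos(7.50°) = 0.1175 + 0.8463 = 0.9638.
Top-of-atmosphere irradiance = S₀ (d̄/d)² cos θ_z = 1365 × 1.0154 × 0.9638 = 1335.85 W/m².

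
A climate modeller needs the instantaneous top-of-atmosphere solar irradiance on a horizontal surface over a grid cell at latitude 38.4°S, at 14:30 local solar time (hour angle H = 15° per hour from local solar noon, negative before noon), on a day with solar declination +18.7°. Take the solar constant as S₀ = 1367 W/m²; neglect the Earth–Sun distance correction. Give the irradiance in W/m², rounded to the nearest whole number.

533 W/m²

Hour angle H = 15° × (14.5 − 12) = 37.50°.
cos θ_z = sin φ sin δ + cos φ cos δ cos H = (-0.6211)(0.3206) + (0.7837)(0.9472)(0.7934) = 0.3898.
Top-of-atmosphere irradiance = S₀ cos θ_z = 1367 × 0.3898 = 532.86 W/m².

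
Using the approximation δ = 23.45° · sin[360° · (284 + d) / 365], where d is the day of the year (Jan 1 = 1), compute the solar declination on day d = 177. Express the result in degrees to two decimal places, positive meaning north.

+23.37°

360 × (284 + 177) / 365 = 454.685°; sin(454.685°) = 0.9967.
δ = 23.45 × 0.9967 = 23.373° ≈ +23.37°.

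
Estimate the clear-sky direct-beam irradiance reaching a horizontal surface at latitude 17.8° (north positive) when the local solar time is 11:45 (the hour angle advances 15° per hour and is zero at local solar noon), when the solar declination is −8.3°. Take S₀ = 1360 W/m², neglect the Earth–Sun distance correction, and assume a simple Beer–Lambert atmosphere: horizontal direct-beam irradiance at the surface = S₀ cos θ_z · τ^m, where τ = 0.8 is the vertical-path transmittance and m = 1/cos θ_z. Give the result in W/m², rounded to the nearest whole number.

Hour angle H = 15° × (11.75 − 12) = -3.75°.
With φ = 17.8°, δ = -8.3°, H = -3.75°: sin φ sin δ = -0.0441, cos φ cos δ cos H = 0.9401, so cos θ_z = 0.8960.
Air mass m = 1/cos θ_z = 1/0.8960 = 1.116; τ^m = 0.8^1.116 = 0.7796.
Surface direct beam = 1360 × 0.8960 × 0.7796 = 949.99 W/m².

950 W/m²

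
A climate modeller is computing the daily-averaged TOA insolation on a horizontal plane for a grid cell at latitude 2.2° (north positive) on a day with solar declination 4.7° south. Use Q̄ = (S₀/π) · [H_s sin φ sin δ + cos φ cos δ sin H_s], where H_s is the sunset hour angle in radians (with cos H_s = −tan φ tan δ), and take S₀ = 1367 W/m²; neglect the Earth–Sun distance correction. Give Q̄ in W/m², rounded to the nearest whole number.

cos H_s = −tan(2.2°) · tan(-4.7°) = 0.0032, so H_s = arccos(0.0032) = 89.82°. In radians, H_s = 1.5677.
H_s sin φ sin δ = 1.5677 × 0.0384 × -0.0819 = -0.0049.
cos φ cos δ sin H_s = 0.9993 × 0.9966 × 1.0000 = 0.9959.
Q̄ = (1367/π) × (-0.0049 + 0.9959) = 435.13 × 0.9910 = 431.21 W/m².

431 W/m²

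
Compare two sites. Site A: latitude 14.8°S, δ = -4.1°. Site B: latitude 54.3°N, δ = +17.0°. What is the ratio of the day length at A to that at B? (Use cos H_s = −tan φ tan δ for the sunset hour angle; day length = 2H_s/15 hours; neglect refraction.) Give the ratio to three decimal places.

A: H_s = arccos(−tan -14.8° · tan -4.1°) = 91.09°, so 2H_s/15 = 12.1453 h.
B: H_s = arccos(−tan 54.3° · tan 17.0°) = 115.18°, so 2H_s/15 = 15.3573 h.
Ratio A/B = 12.1453 / 15.3573 = 0.7908.

0.791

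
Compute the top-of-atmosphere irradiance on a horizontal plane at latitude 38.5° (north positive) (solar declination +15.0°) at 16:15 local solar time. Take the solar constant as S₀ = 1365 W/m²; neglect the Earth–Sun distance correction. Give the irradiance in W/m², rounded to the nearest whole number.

Hour angle H = 15° × (16.25 − 12) = 63.75°.
With φ = 38.5°, δ = 15.0°, H = 63.75°: sin φ sin δ = 0.1611, cos φ cos δ cos H = 0.3343, so cos θ_z = 0.4954.
Top-of-atmosphere irradiance = S₀ cos θ_z = 1365 × 0.4954 = 676.22 W/m².

676 W/m²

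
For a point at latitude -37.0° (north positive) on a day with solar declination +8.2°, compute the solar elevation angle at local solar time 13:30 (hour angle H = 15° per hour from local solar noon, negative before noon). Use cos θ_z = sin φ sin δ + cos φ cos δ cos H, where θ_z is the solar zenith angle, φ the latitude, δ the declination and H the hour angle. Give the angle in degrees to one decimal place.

40.1°

Hour angle H = 15° × (13.5 − 12) = 22.50°.
cos θ_z = sin(-37.0°) sin(8.2°) + cos(-37.0°) cos(8.2°) cos(22.50°) = -0.0858 + 0.7303 = 0.6445.
θ_z = arccos(0.6445) = 49.87°, so the elevation is 90° − 49.87° = 40.13°.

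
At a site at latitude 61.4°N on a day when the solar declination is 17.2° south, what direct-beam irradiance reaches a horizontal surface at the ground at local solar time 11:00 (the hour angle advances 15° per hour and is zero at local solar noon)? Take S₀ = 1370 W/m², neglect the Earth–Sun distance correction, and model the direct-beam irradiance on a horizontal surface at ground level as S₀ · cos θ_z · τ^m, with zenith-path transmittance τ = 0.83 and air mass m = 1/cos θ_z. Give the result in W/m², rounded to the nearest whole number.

Hour angle H = 15° × (11 − 12) = -15.00°.
cos θ_z = sin φ sin δ + cos φ cos δ cos H = (0.8780)(-0.2957) + (0.4787)(0.9553)(0.9659) = 0.1821.
Air mass m = 1/cos θ_z = 1/0.1821 = 5.491; τ^m = 0.83^5.491 = 0.3595.
Surface direct beam = 1370 × 0.1821 × 0.3595 = 89.69 W/m².

90 W/m²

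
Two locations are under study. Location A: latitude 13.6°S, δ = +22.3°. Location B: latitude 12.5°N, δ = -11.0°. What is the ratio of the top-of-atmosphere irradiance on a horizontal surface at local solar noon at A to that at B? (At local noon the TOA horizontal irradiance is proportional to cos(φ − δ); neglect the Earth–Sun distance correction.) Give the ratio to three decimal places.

A: cos θ_z = cos(-13.6° − (22.3°)) = 0.8100.
B: cos θ_z = cos(12.5° − (-11.0°)) = 0.9171.
Ratio A/B = 0.8100 / 0.9171 = 0.8832.

0.883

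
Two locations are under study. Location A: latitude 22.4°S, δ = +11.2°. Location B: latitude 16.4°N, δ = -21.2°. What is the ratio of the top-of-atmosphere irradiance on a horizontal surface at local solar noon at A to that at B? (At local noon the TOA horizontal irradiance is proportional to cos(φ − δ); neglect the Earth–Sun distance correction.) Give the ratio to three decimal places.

A: cos θ_z = cos(-22.4° − (11.2°)) = 0.8329.
B: cos θ_z = cos(16.4° − (-21.2°)) = 0.7923.
Ratio A/B = 0.8329 / 0.7923 = 1.0512.

1.051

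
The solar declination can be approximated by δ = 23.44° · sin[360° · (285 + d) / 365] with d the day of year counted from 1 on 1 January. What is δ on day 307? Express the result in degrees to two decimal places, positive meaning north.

360 × (285 + 307) / 365 = 583.890°; sin(583.890°) = -0.6933.
δ = 23.44 × -0.6933 = -16.251° ≈ -16.25°.

-16.25°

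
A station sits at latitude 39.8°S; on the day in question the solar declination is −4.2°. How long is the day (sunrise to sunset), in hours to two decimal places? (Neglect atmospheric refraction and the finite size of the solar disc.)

cos H_s = −tan(-39.8°) · tan(-4.2°) = -0.0612, so H_s = arccos(-0.0612) = 93.51°.
Day length = 2 H_s / 15° h⁻¹ = 187.02° / 15 = 12.468 h.

12.47 hours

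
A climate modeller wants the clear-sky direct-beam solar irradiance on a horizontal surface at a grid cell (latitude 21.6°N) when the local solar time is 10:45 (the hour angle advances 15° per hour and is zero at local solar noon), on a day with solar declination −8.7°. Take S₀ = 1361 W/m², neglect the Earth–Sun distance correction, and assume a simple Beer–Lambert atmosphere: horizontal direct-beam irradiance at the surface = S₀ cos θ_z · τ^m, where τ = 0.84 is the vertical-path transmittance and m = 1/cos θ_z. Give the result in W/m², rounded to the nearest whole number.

Hour angle H = 15° × (10.75 − 12) = -18.75°.
cos θ_z = sin(21.6°) sin(-8.7°) + cos(21.6°) cos(-8.7°) cos(-18.75°) = -0.0557 + 0.8703 = 0.8146.
Air mass m = 1/cos θ_z = 1/0.8146 = 1.228; τ^m = 0.84^1.228 = 0.8073.
Surface direct beam = 1361 × 0.8146 × 0.8073 = 895.03 W/m².

895 W/m²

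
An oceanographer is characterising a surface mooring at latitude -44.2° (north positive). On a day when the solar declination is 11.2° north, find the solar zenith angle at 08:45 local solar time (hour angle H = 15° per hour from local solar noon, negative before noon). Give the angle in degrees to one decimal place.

Hour angle H = 15° × (8.75 − 12) = -48.75°.
cos θ_z = sin φ sin δ + cos φ cos δ cos H = (-0.6972)(0.1942) + (0.7169)(0.9810)(0.6593) = 0.3283.
θ_z = arccos(0.3283) = 70.83°.

70.8°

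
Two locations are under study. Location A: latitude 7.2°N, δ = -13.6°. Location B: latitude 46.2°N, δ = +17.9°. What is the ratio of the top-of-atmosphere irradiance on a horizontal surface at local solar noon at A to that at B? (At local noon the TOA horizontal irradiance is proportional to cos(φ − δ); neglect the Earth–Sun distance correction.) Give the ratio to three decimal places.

A: cos θ_z = cos(7.2° − (-13.6°)) = 0.9348.
B: cos θ_z = cos(46.2° − (17.9°)) = 0.8805.
Ratio A/B = 0.9348 / 0.8805 = 1.0617.

1.062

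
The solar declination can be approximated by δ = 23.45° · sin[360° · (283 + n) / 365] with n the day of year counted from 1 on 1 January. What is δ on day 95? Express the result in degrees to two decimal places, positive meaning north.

360 × (283 + 95) / 365 = 372.822°; sin(372.822°) = 0.2219.
δ = 23.45 × 0.2219 = 5.204° ≈ +5.20°.

+5.20°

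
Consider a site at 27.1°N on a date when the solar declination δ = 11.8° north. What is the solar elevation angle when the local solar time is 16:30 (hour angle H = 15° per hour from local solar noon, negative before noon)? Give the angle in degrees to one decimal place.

Hour angle H = 15° × (16.5 − 12) = 67.50°.
With φ = 27.1°, δ = 11.8°, H = 67.50°: sin φ sin δ = 0.0932, cos φ cos δ cos H = 0.3335, so cos θ_z = 0.4267.
θ_z = arccos(0.4267) = 64.74°, so the elevation is 90° − 64.74° = 25.26°.

25.3°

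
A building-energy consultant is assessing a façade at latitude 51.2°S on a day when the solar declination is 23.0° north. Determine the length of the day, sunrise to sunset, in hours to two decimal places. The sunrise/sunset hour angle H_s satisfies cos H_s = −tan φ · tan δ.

7.75 hours

The sunset hour angle satisfies cos H_s = −tan φ tan δ = 0.5279, giving H_s = 58.14°.
Day length = 2 H_s / 15° h⁻¹ = 116.28° / 15 = 7.752 h.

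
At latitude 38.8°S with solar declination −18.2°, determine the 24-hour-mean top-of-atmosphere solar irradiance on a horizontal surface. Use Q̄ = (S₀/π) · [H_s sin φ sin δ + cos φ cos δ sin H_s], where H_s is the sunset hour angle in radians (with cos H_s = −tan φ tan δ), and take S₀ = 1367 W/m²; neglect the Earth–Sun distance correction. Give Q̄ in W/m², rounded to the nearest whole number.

467 W/m²

−tan φ tan δ = −(-0.8040)(-0.3288) = -0.2644; H_s = arccos(-0.2644) = 105.33°. In radians, H_s = 1.8384.
H_s sin φ sin δ = 1.8384 × -0.6266 × -0.3123 = 0.3598.
cos φ cos δ sin H_s = 0.7793 × 0.9500 × 0.9644 = 0.7140.
Q̄ = (1367/π) × (0.3598 + 0.7140) = 435.13 × 1.0738 = 467.24 W/m².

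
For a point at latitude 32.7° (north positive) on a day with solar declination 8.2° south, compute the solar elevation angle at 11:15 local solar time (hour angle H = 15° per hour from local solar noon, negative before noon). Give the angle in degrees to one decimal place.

47.7°

Hour angle H = 15° × (11.25 − 12) = -11.25°.
cos θ_z = sin φ sin δ + cos φ cos δ cos H = (0.5402)(-0.1426) + (0.8415)(0.9898)(0.9808) = 0.7399.
θ_z = arccos(0.7399) = 42.28°, so the elevation is 90° − 42.28° = 47.72°.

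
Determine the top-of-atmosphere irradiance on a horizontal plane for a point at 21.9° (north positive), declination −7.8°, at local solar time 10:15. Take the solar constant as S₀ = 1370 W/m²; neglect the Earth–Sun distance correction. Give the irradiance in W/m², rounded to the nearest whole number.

1060 W/m²

Hour angle H = 15° × (10.25 − 12) = -26.25°.
cos θ_z = sin(21.9°) sin(-7.8°) + cos(21.9°) cos(-7.8°) cos(-26.25°) = -0.0506 + 0.8245 = 0.7739.
Top-of-atmosphere irradiance = S₀ cos θ_z = 1370 × 0.7739 = 1060.24 W/m².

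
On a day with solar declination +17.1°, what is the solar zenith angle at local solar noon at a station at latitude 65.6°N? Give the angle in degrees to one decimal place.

48.5°

At local solar noon the hour angle is zero, so the zenith angle is |φ − δ| = |65.6° − (17.1°)| = 48.5°.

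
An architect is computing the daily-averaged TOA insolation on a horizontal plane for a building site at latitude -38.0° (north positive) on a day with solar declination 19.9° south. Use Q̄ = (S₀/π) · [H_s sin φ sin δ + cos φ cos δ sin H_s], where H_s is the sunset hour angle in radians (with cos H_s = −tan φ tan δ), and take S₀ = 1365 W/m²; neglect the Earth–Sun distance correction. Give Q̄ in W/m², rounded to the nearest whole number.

478 W/m²

cos H_s = −tan(-38.0°) · tan(-19.9°) = -0.2828, so H_s = arccos(-0.2828) = 106.43°. In radians, H_s = 1.8576.
H_s sin φ sin δ = 1.8576 × -0.6157 × -0.3404 = 0.3893.
cos φ cos δ sin H_s = 0.7880 × 0.9403 × 0.9592 = 0.7107.
Q̄ = (1365/π) × (0.3893 + 0.7107) = 434.49 × 1.1000 = 477.94 W/m².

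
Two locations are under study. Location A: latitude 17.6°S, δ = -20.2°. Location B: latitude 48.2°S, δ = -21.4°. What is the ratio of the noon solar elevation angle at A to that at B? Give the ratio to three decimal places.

A: 90° − |-17.6 − (-20.2)| = 87.40°.
B: 90° − |-48.2 − (-21.4)| = 63.20°.
Ratio A/B = 87.4000 / 63.2000 = 1.3829.

1.383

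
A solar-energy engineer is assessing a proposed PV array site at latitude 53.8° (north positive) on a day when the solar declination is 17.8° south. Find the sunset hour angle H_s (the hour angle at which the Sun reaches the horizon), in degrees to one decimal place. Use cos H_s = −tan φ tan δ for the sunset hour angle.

cos H_s = −tan(53.8°) · tan(-17.8°) = 0.4387, so H_s = arccos(0.4387) = 63.98°.

64.0°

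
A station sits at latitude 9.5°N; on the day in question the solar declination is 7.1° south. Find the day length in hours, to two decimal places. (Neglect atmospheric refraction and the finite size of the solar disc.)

11.84 hours

cos H_s = −tan(9.5°) · tan(-7.1°) = 0.0208, so H_s = arccos(0.0208) = 88.81°.
Day length = 2 H_s / 15° h⁻¹ = 177.62° / 15 = 11.841 h.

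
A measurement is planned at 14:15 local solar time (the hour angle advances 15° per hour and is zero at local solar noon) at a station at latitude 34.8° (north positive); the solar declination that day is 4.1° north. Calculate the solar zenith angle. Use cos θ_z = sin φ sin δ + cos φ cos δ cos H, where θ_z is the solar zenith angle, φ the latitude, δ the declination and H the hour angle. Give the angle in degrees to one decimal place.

Hour angle H = 15° × (14.25 − 12) = 33.75°.
cos θ_z = sin(34.8°) sin(4.1°) + cos(34.8°) cos(4.1°) cos(33.75°) = 0.0408 + 0.6810 = 0.7218.
θ_z = arccos(0.7218) = 43.80°.

43.8°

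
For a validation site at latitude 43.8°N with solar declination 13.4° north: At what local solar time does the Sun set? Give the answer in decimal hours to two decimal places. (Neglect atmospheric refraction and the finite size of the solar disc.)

18.88 h

cos H_s = −tan(43.8°) · tan(13.4°) = -0.2285, so H_s = arccos(-0.2285) = 103.21°.
Sunset is at 12 + H_s/15 = 12 + 6.881 = 18.881 h local solar time.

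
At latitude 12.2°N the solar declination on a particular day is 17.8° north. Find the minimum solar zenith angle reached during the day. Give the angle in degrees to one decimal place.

5.6°

At local solar noon the hour angle is zero, so the zenith angle is |φ − δ| = |12.2° − (17.8°)| = 5.6°.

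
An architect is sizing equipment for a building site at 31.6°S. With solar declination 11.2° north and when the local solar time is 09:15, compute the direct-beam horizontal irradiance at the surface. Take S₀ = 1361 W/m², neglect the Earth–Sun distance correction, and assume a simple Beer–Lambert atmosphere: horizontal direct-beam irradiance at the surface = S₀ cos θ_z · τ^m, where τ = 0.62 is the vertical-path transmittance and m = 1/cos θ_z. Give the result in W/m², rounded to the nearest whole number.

289 W/m²

Hour angle H = 15° × (9.25 − 12) = -41.25°.
cos θ_z = sin(-31.6°) sin(11.2°) + cos(-31.6°) cos(11.2°) cos(-41.25°) = -0.1018 + 0.6282 = 0.5264.
Air mass m = 1/cos θ_z = 1/0.5264 = 1.900; τ^m = 0.62^1.900 = 0.4032.
Surface direct beam = 1361 × 0.5264 × 0.4032 = 288.86 W/m².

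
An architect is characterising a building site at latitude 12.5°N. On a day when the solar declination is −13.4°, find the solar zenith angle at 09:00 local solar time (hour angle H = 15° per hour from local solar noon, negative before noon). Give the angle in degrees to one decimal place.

51.6°

Hour angle H = 15° × (9 − 12) = -45.00°.
With φ = 12.5°, δ = -13.4°, H = -45.00°: sin φ sin δ = -0.0502, cos φ cos δ cos H = 0.6716, so cos θ_z = 0.6214.
θ_z = arccos(0.6214) = 51.58°.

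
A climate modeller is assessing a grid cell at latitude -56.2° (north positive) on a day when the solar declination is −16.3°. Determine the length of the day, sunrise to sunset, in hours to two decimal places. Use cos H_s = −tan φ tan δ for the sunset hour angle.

cos H_s = −tan(-56.2°) · tan(-16.3°) = -0.4368, so H_s = arccos(-0.4368) = 115.90°.
Day length = 2 H_s / 15° h⁻¹ = 231.80° / 15 = 15.453 h.

15.45 hours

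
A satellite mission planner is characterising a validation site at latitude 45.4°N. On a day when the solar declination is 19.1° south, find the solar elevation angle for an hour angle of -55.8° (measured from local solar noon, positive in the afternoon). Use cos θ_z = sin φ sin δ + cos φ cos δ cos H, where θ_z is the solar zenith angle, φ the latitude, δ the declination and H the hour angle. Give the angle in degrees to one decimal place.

cos θ_z = sin(45.4°) sin(-19.1°) + cos(45.4°) cos(-19.1°) cos(-55.80°) = -0.2330 + 0.3729 = 0.1399.
θ_z = arccos(0.1399) = 81.96°, so the elevation is 90° − 81.96° = 8.04°.

8.0°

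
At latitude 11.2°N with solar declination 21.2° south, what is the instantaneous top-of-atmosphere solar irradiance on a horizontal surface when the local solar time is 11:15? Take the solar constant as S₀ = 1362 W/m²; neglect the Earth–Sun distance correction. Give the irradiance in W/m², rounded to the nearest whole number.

1126 W/m²

Hour angle H = 15° × (11.25 − 12) = -11.25°.
cos θ_z = sin φ sin δ + cos φ cos δ cos H = (0.1942)(-0.3616) + (0.9810)(0.9323)(0.9808) = 0.8268.
Top-of-atmosphere irradiance = S₀ cos θ_z = 1362 × 0.8268 = 1126.10 W/m².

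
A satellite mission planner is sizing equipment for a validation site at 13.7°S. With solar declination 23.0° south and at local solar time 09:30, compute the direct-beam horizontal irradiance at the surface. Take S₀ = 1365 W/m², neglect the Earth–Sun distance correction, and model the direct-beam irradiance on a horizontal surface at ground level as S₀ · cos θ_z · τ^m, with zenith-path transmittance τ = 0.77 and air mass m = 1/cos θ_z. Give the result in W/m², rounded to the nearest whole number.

790 W/m²

Hour angle H = 15° × (9.5 − 12) = -37.50°.
cos θ_z = sin φ sin δ + cos φ cos δ cos H = (-0.2368)(-0.3907) + (0.9715)(0.9205)(0.7934) = 0.8020.
Air mass m = 1/cos θ_z = 1/0.8020 = 1.247; τ^m = 0.77^1.247 = 0.7219.
Surface direct beam = 1365 × 0.8020 × 0.7219 = 790.29 W/m².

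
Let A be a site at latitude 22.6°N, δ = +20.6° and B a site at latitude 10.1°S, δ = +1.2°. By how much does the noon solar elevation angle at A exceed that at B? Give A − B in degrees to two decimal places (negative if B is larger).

+9.30°

A: 90° − |22.6 − (20.6)| = 88.00°.
B: 90° − |-10.1 − (1.2)| = 78.70°.
A − B = 88.00 − 78.70 = 9.30°.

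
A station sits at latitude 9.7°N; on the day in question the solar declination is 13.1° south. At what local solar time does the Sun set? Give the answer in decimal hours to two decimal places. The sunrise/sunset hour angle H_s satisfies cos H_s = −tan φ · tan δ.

17.85 h

cos H_s = −tan(9.7°) · tan(-13.1°) = 0.0398, so H_s = arccos(0.0398) = 87.72°.
Sunset is at 12 + H_s/15 = 12 + 5.848 = 17.848 h local solar time.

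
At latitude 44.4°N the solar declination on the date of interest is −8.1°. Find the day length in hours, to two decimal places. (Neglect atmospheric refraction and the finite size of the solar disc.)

10.93 hours

The sunset hour angle satisfies cos H_s = −tan φ tan δ = 0.1394, giving H_s = 81.99°.
Day length = 2 H_s / 15° h⁻¹ = 163.98° / 15 = 10.932 h.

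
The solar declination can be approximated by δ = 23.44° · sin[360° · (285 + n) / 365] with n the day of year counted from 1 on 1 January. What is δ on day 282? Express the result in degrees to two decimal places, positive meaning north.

-7.72°

360 × (285 + 282) / 365 = 559.233°; sin(559.233°) = -0.3294.
δ = 23.44 × -0.3294 = -7.721° ≈ -7.72°.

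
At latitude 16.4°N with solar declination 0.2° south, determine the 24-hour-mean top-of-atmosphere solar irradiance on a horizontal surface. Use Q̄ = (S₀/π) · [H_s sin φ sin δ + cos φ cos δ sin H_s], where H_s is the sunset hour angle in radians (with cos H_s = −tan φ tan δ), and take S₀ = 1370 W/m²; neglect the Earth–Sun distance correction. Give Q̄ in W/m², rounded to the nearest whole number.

418 W/m²

−tan φ tan δ = −(0.2943)(-0.0035) = 0.0010; H_s = arccos(0.0010) = 89.94°. In radians, H_s = 1.5697.
H_s sin φ sin δ = 1.5697 × 0.2823 × -0.0035 = -0.0016.
cos φ cos δ sin H_s = 0.9593 × 1.0000 × 1.0000 = 0.9593.
Q̄ = (1370/π) × (-0.0016 + 0.9593) = 436.08 × 0.9577 = 417.63 W/m².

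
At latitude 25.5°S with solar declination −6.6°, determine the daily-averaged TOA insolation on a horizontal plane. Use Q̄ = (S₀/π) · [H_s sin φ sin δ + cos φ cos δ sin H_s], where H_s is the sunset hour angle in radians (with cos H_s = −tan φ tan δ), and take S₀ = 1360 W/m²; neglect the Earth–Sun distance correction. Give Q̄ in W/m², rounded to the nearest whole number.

The sunset hour angle satisfies cos H_s = −tan φ tan δ = -0.0552, giving H_s = 93.16°. In radians, H_s = 1.6259.
H_s sin φ sin δ = 1.6259 × -0.4305 × -0.1149 = 0.0804.
cos φ cos δ sin H_s = 0.9026 × 0.9934 × 0.9985 = 0.8953.
Q̄ = (1360/π) × (0.0804 + 0.8953) = 432.90 × 0.9757 = 422.38 W/m².

422 W/m²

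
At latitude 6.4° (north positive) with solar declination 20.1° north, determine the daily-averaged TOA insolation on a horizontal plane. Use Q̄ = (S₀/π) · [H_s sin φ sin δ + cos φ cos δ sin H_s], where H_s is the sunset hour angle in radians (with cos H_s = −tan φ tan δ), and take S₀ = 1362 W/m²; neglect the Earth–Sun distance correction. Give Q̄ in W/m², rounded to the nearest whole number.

The sunset hour angle satisfies cos H_s = −tan φ tan δ = -0.0410, giving H_s = 92.35°. In radians, H_s = 1.6118.
H_s sin φ sin δ = 1.6118 × 0.1115 × 0.3437 = 0.0618.
cos φ cos δ sin H_s = 0.9938 × 0.9391 × 0.9992 = 0.9325.
Q̄ = (1362/π) × (0.0618 + 0.9325) = 433.54 × 0.9943 = 431.07 W/m².

431 W/m²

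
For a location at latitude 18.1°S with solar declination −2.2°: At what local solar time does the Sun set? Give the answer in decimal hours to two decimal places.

18.05 h

−tan φ tan δ = −(-0.3269)(-0.0384) = -0.0126; H_s = arccos(-0.0126) = 90.72°.
Sunset is at 12 + H_s/15 = 12 + 6.048 = 18.048 h local solar time.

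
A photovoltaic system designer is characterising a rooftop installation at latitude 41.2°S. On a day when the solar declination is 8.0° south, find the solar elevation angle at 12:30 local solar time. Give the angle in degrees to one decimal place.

56.1°

Hour angle H = 15° × (12.5 − 12) = 7.50°.
With φ = -41.2°, δ = -8.0°, H = 7.50°: sin φ sin δ = 0.0917, cos φ cos δ cos H = 0.7387, so cos θ_z = 0.8304.
θ_z = arccos(0.8304) = 33.86°, so the elevation is 90° − 33.86° = 56.14°.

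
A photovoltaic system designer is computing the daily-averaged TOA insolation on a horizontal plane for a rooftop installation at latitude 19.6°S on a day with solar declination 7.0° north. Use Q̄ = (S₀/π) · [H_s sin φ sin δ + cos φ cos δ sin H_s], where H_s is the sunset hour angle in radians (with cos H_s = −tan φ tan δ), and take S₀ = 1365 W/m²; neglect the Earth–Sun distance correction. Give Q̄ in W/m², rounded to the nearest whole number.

379 W/m²

cos H_s = −tan(-19.6°) · tan(7.0°) = 0.0437, so H_s = arccos(0.0437) = 87.50°. In radians, H_s = 1.5272.
H_s sin φ sin δ = 1.5272 × -0.3355 × 0.1219 = -0.0625.
cos φ cos δ sin H_s = 0.9421 × 0.9925 × 0.9990 = 0.9341.
Q̄ = (1365/π) × (-0.0625 + 0.9341) = 434.49 × 0.8716 = 378.70 W/m².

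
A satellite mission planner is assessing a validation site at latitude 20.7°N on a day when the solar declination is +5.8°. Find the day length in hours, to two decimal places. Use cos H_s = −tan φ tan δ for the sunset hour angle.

12.29 hours

The sunset hour angle satisfies cos H_s = −tan φ tan δ = -0.0384, giving H_s = 92.20°.
Day length = 2 H_s / 15° h⁻¹ = 184.40° / 15 = 12.293 h.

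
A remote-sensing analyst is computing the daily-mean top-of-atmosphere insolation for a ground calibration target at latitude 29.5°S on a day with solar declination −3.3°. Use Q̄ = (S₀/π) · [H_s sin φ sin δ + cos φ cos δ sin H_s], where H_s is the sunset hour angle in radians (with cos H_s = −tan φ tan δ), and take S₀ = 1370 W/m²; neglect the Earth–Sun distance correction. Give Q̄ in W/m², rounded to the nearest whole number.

399 W/m²

−tan φ tan δ = −(-0.5658)(-0.0577) = -0.0326; H_s = arccos(-0.0326) = 91.87°. In radians, H_s = 1.6034.
H_s sin φ sin δ = 1.6034 × -0.4924 × -0.0576 = 0.0455.
cos φ cos δ sin H_s = 0.8704 × 0.9983 × 0.9995 = 0.8685.
Q̄ = (1370/π) × (0.0455 + 0.8685) = 436.08 × 0.9140 = 398.58 W/m².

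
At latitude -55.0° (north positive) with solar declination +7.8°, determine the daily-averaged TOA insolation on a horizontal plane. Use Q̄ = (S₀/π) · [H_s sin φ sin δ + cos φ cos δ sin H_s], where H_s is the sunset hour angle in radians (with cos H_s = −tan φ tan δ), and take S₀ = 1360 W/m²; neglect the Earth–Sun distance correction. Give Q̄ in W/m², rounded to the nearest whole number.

cos H_s = −tan(-55.0°) · tan(7.8°) = 0.1956, so H_s = arccos(0.1956) = 78.72°. In radians, H_s = 1.3739.
H_s sin φ sin δ = 1.3739 × -0.8192 × 0.1357 = -0.1527.
cos φ cos δ sin H_s = 0.5736 × 0.9907 × 0.9807 = 0.5573.
Q̄ = (1360/π) × (-0.1527 + 0.5573) = 432.90 × 0.4046 = 175.15 W/m².

175 W/m²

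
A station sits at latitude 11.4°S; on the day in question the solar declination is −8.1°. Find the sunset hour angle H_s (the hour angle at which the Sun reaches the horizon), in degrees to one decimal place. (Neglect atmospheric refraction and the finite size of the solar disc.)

91.6°

−tan φ tan δ = −(-0.2016)(-0.1423) = -0.0287; H_s = arccos(-0.0287) = 91.64°.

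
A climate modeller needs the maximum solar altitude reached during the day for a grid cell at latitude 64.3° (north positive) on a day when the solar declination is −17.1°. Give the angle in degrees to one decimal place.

At local solar noon the hour angle is zero, so the elevation is 90° − |φ − δ| = 90° − |64.3° − (-17.1°)| = 90° − 81.4° = 8.6°.

8.6°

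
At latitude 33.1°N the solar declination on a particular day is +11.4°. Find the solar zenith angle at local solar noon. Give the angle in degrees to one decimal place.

At local solar noon the hour angle is zero, so the zenith angle is |φ − δ| = |33.1° − (11.4°)| = 21.7°.

21.7°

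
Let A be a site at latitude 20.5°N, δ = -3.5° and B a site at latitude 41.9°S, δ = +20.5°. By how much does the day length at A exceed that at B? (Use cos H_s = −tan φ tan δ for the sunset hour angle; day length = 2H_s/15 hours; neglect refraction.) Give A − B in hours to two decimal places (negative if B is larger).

+2.44 h

A: H_s = arccos(−tan 20.5° · tan -3.5°) = 88.69°, so 2H_s/15 = 11.8253 h.
B: H_s = arccos(−tan -41.9° · tan 20.5°) = 70.40°, so 2H_s/15 = 9.3867 h.
A − B = 11.8253 − 9.3867 = 2.4386 h.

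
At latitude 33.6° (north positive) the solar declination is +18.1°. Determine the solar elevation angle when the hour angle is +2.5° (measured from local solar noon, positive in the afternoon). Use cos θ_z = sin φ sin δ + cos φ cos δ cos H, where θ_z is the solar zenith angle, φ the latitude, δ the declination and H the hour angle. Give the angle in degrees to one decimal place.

cos θ_z = sin φ sin δ + cos φ cos δ cos H = (0.5534)(0.3107) + (0.8329)(0.9505)(0.9990) = 0.9628.
θ_z = arccos(0.9628) = 15.68°, so the elevation is 90° − 15.68° = 74.32°.

74.3°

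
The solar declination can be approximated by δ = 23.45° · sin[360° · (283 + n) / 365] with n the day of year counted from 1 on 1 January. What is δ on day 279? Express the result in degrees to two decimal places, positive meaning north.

360 × (283 + 279) / 365 = 554.301°; sin(554.301°) = -0.2470.
δ = 23.45 × -0.2470 = -5.792° ≈ -5.79°.

-5.79°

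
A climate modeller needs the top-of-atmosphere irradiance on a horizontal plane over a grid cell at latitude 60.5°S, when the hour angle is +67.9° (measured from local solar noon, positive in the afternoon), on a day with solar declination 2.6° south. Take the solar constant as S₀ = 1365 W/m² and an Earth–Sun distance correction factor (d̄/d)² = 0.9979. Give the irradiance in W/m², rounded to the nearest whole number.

cos θ_z = sin φ sin δ + cos φ cos δ cos H = (-0.8704)(-0.0454) + (0.4924)(0.9990)(0.3762) = 0.2246.
Top-of-atmosphere irradiance = S₀ (d̄/d)² cos θ_z = 1365 × 0.9979 × 0.2246 = 305.94 W/m².

306 W/m²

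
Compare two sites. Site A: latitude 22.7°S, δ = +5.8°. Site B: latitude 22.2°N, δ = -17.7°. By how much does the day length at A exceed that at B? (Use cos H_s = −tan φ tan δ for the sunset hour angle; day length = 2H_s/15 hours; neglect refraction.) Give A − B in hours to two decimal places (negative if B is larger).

+0.67 h

A: H_s = arccos(−tan -22.7° · tan 5.8°) = 87.56°, so 2H_s/15 = 11.6747 h.
B: H_s = arccos(−tan 22.2° · tan -17.7°) = 82.52°, so 2H_s/15 = 11.0027 h.
A − B = 11.6747 − 11.0027 = 0.6720 h.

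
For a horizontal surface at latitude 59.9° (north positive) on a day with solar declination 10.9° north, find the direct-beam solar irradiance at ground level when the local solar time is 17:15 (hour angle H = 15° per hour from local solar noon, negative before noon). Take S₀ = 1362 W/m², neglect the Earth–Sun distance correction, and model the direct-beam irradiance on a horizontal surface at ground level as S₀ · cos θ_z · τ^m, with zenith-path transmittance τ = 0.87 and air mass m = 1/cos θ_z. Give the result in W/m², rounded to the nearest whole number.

Hour angle H = 15° × (17.25 − 12) = 78.75°.
cos θ_z = sin φ sin δ + cos φ cos δ cos H = (0.8652)(0.1891) + (0.5015)(0.9820)(0.1951) = 0.2597.
Air mass m = 1/cos θ_z = 1/0.2597 = 3.851; τ^m = 0.87^3.851 = 0.5849.
Surface direct beam = 1362 × 0.2597 × 0.5849 = 206.89 W/m².

207 W/m²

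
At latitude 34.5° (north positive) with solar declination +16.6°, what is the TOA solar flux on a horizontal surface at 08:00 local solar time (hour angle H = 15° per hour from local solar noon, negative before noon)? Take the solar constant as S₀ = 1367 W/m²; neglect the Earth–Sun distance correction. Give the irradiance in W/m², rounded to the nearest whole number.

761 W/m²

Hour angle H = 15° × (8 − 12) = -60.00°.
cos θ_z = sin φ sin δ + cos φ cos δ cos H = (0.5664)(0.2857) + (0.8241)(0.9583)(0.5000) = 0.5567.
Top-of-atmosphere irradiance = S₀ cos θ_z = 1367 × 0.5567 = 761.01 W/m².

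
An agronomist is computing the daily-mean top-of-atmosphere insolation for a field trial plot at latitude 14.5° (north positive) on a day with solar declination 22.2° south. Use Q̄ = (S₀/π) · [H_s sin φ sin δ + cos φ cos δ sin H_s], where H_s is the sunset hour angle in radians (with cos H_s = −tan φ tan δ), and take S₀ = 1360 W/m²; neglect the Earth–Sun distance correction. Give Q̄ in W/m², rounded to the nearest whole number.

cos H_s = −tan(14.5°) · tan(-22.2°) = 0.1055, so H_s = arccos(0.1055) = 83.94°. In radians, H_s = 1.4650.
H_s sin φ sin δ = 1.4650 × 0.2504 × -0.3778 = -0.1386.
cos φ cos δ sin H_s = 0.9681 × 0.9259 × 0.9944 = 0.8913.
Q̄ = (1360/π) × (-0.1386 + 0.8913) = 432.90 × 0.7527 = 325.84 W/m².

326 W/m²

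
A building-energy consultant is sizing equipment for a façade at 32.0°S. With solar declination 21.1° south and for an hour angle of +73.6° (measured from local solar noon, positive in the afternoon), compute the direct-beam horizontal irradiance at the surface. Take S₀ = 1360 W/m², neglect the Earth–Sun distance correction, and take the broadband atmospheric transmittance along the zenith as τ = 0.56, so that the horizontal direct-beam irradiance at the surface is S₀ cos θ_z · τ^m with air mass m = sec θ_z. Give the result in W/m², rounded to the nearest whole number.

139 W/m²

cos θ_z = sin(-32.0°) sin(-21.1°) + cos(-32.0°) cos(-21.1°) cos(73.60°) = 0.1908 + 0.2234 = 0.4142.
Air mass m = 1/cos θ_z = 1/0.4142 = 2.414; τ^m = 0.56^2.414 = 0.2467.
Surface direct beam = 1360 × 0.4142 × 0.2467 = 138.97 W/m².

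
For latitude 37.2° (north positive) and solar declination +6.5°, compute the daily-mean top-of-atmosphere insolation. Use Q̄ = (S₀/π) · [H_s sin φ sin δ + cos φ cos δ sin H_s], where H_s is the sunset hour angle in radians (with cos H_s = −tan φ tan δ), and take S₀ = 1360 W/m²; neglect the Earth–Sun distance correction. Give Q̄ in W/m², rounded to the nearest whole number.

390 W/m²

−tan φ tan δ = −(0.7590)(0.1139) = -0.0865; H_s = arccos(-0.0865) = 94.96°. In radians, H_s = 1.6574.
H_s sin φ sin δ = 1.6574 × 0.6046 × 0.1132 = 0.1134.
cos φ cos δ sin H_s = 0.7965 × 0.9936 × 0.9963 = 0.7885.
Q̄ = (1360/π) × (0.1134 + 0.7885) = 432.90 × 0.9019 = 390.43 W/m².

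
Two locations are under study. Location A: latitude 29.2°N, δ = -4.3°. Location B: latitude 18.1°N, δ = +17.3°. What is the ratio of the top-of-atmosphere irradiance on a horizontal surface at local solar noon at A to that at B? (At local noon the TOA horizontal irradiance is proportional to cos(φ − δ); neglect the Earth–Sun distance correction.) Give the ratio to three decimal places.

A: cos θ_z = cos(29.2° − (-4.3°)) = 0.8339.
B: cos θ_z = cos(18.1° − (17.3°)) = 0.9999.
Ratio A/B = 0.8339 / 0.9999 = 0.8340.

0.834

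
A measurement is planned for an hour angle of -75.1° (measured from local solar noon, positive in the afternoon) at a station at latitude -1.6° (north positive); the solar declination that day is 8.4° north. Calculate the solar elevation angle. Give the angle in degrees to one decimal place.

14.5°

cos θ_z = sin(-1.6°) sin(8.4°) + cos(-1.6°) cos(8.4°) cos(-75.10°) = -0.0041 + 0.2543 = 0.2502.
θ_z = arccos(0.2502) = 75.51°, so the elevation is 90° − 75.51° = 14.49°.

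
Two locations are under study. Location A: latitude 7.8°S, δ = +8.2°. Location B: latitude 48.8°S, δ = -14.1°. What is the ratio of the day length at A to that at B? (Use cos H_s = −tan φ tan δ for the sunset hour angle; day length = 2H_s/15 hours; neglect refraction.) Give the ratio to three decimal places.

A: H_s = arccos(−tan -7.8° · tan 8.2°) = 88.87°, so 2H_s/15 = 11.8493 h.
B: H_s = arccos(−tan -48.8° · tan -14.1°) = 106.67°, so 2H_s/15 = 14.2227 h.
Ratio A/B = 11.8493 / 14.2227 = 0.8331.

0.833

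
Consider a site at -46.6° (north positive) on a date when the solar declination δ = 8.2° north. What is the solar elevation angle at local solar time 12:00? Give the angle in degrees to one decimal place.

Hour angle H = 15° × (12 − 12) = 0.00°.
With φ = -46.6°, δ = 8.2°, H = 0.00°: sin φ sin δ = -0.1036, cos φ cos δ cos H = 0.6801, so cos θ_z = 0.5765.
θ_z = arccos(0.5765) = 54.80°, so the elevation is 90° − 54.80° = 35.20°.

35.2°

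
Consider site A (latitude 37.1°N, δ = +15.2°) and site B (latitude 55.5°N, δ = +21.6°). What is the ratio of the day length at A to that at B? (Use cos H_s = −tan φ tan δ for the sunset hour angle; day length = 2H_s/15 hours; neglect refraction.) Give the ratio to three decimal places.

0.814

A: H_s = arccos(−tan 37.1° · tan 15.2°) = 101.86°, so 2H_s/15 = 13.5813 h.
B: H_s = arccos(−tan 55.5° · tan 21.6°) = 125.18°, so 2H_s/15 = 16.6907 h.
Ratio A/B = 13.5813 / 16.6907 = 0.8137.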